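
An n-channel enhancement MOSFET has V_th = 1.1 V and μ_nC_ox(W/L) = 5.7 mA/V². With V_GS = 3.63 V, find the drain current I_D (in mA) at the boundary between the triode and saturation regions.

At the boundary V_DS = V_ov = V_GS − V_th = 3.63 − 1.1 = 2.53 V.
I_D = ½ k_n V_ov² = 0.5 × 5.7 × 2.53² = 18.2 mA.

I_D = 18.2 mA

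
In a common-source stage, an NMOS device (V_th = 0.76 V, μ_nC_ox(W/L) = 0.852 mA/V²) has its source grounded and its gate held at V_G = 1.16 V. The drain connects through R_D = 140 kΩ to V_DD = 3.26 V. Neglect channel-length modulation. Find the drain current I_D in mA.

V_GS = V_G = 1.16 V, so V_ov = 1.16 − 0.76 = 0.4 V.
Assume saturation: I_D = ½ k_n V_ov² = 0.5 × 0.852 × 0.4² = 0.0682 mA, giving V_DS = V_DD − I_D R_D = 3.26 − 0.0682 × 140 = -6.28 V.
But -6.28 V < V_ov = 0.4 V, so the device is actually in triode.
In triode I_D = k_n[V_ov V_DS − ½ V_DS²] and I_D = (V_DD − V_DS)/R_D. Equating: 59.6 V_DS² − 48.71 V_DS + 3.26 = 0, giving V_DS = 0.0735 V (the root below V_ov).
I_D = (3.26 − 0.0735) / 140 = 0.0228 mA.

I_D = 0.0228 mA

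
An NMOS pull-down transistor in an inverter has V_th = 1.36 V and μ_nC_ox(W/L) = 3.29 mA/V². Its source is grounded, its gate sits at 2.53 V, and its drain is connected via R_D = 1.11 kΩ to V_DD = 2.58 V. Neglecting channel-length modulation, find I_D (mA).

I_D = 1.76 mA

V_GS = V_G = 2.53 V, so V_ov = 2.53 − 1.36 = 1.17 V.
Assume saturation: I_D = ½ k_n V_ov² = 0.5 × 3.29 × 1.17² = 2.25 mA, giving V_DS = V_DD − I_D R_D = 2.58 − 2.25 × 1.11 = 0.0805 V.
But 0.0805 V < V_ov = 1.17 V, so the device is actually in triode.
In triode I_D = k_n[V_ov V_DS − ½ V_DS²] and I_D = (V_DD − V_DS)/R_D. Equating: 1.83 V_DS² − 5.273 V_DS + 2.58 = 0, giving V_DS = 0.624 V (the root below V_ov).
I_D = (2.58 − 0.624) / 1.11 = 1.76 mA.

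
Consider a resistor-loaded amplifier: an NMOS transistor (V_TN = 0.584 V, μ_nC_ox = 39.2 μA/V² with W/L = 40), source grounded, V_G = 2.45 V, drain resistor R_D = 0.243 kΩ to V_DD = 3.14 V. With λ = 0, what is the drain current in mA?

I_D = 2.73 mA

V_GS = V_G = 2.45 V, so V_ov = 2.45 − 0.584 = 1.87 V.
k_n = μ_nC_ox · (W/L) = 1.568 mA/V².
Assume saturation: I_D = ½ k_n V_ov² = 0.5 × 1.568 × 1.87² = 2.73 mA, giving V_DS = V_DD − I_D R_D = 3.14 − 2.73 × 0.243 = 2.48 V.
V_DS = 2.48 V ≥ V_ov = 1.87 V, confirming saturation.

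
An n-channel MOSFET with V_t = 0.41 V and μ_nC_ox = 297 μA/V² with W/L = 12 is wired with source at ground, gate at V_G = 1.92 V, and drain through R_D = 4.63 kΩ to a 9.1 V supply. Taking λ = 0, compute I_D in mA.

V_GS = V_G = 1.92 V, so V_ov = 1.92 − 0.41 = 1.51 V.
k_n = μ_nC_ox · (W/L) = 3.564 mA/V².
Assume saturation: I_D = ½ k_n V_ov² = 0.5 × 3.564 × 1.51² = 4.06 mA, giving V_DS = V_DD − I_D R_D = 9.1 − 4.06 × 4.63 = -9.71 V.
But -9.71 V < V_ov = 1.51 V, so the device is actually in triode.
In triode I_D = k_n[V_ov V_DS − ½ V_DS²] and I_D = (V_DD − V_DS)/R_D. Equating: 8.25 V_DS² − 25.92 V_DS + 9.1 = 0, giving V_DS = 0.403 V (the root below V_ov).
I_D = (9.1 − 0.403) / 4.63 = 1.88 mA.

I_D = 1.88 mA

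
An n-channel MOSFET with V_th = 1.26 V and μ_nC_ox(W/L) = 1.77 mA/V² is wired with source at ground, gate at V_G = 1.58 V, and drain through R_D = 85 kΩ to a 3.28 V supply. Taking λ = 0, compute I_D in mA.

V_GS = V_G = 1.58 V, so V_ov = 1.58 − 1.26 = 0.32 V.
Assume saturation: I_D = ½ k_n V_ov² = 0.5 × 1.77 × 0.32² = 0.0906 mA, giving V_DS = V_DD − I_D R_D = 3.28 − 0.0906 × 85 = -4.42 V.
But -4.42 V < V_ov = 0.32 V, so the device is actually in triode.
In triode I_D = k_n[V_ov V_DS − ½ V_DS²] and I_D = (V_DD − V_DS)/R_D. Equating: 75.2 V_DS² − 49.14 V_DS + 3.28 = 0, giving V_DS = 0.0755 V (the root below V_ov).
I_D = (3.28 − 0.0755) / 85 = 0.0377 mA.

I_D = 0.0377 mA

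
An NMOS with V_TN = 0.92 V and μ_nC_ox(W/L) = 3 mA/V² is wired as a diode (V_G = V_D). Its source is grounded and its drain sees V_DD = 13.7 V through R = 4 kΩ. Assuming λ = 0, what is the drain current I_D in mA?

I_D = 2.85 mA

With gate tied to drain, V_GS = V_DS ≥ V_GS − V_TN, so the device is in saturation.
KCL at the drain: ½ k_n (V_GS − V_TN)² = (V_DD − V_GS)/R.
Let x = V_GS − 0.92. Then 6 x² + x − 12.78 = 0, giving x = 1.38 V (positive root), so V_GS = 2.3 V.
I_D = (V_DD − V_GS)/R = (13.7 − 2.3) / 4 = 2.85 mA.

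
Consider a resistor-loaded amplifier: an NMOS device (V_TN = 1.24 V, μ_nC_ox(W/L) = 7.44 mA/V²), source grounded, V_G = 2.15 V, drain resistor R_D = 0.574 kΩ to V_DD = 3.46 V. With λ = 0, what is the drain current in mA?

I_D = 3.08 mA

V_GS = V_G = 2.15 V, so V_ov = 2.15 − 1.24 = 0.91 V.
Assume saturation: I_D = ½ k_n V_ov² = 0.5 × 7.44 × 0.91² = 3.08 mA, giving V_DS = V_DD − I_D R_D = 3.46 − 3.08 × 0.574 = 1.69 V.
V_DS = 1.69 V ≥ V_ov = 0.91 V, confirming saturation.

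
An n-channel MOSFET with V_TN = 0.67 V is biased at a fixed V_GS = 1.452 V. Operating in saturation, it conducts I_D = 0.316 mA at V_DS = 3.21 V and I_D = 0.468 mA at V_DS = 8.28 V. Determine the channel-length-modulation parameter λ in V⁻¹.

λ = 0.136 V⁻¹

With V_GS fixed, I_D ∝ (1 + λ V_DS) in saturation, so I_D2/I_D1 = (1 + λ V_DS2)/(1 + λ V_DS1).
0.468/0.316 = 1.481 = (1 + 8.28 λ)/(1 + 3.21 λ).
Solving: λ (I_D1 V_DS2 − I_D2 V_DS1) = I_D2 − I_D1, so λ = (0.468 − 0.316) / (0.316 × 8.28 − 0.468 × 3.21) = 0.152 / 1.11 = 0.136 V⁻¹.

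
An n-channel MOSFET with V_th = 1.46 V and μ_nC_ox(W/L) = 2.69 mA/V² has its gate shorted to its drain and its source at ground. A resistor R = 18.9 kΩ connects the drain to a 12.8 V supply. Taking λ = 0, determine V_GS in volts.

V_GS = 2.11 V

With gate tied to drain, V_GS = V_DS ≥ V_GS − V_th, so the device is in saturation.
KCL at the drain: ½ k_n (V_GS − V_th)² = (V_DD − V_GS)/R.
Let x = V_GS − 1.46. Then 25.4 x² + x − 11.34 = 0, giving x = 0.649 V (positive root), so V_GS = 2.11 V.
I_D = (V_DD − V_GS)/R = (12.8 − 2.11) / 18.9 = 0.566 mA.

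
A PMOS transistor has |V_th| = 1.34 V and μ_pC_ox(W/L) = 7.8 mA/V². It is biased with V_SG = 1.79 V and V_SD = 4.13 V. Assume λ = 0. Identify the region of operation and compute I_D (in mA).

Saturation; I_D = 0.790 mA

V_ov = V_SG − |V_th| = 1.79 − 1.34 = 0.45 V.
Since V_SD = 4.13 V ≥ V_ov = 0.45 V, the device is in saturation.
I_D = ½ k_p V_ov² = 0.5 × 7.8 × 0.45² = 0.79 mA.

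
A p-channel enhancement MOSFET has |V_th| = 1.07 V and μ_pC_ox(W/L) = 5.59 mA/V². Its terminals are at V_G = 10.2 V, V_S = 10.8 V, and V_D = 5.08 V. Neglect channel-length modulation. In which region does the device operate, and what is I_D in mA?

Cutoff; I_D = 0 mA

V_SG = V_S − V_G = 10.8 − 10.2 = 0.6 V; V_SD = V_S − V_D = 10.8 − 5.08 = 5.72 V.
V_SG = 0.6 V < |V_th| = 1.07 V, so the transistor is in cutoff.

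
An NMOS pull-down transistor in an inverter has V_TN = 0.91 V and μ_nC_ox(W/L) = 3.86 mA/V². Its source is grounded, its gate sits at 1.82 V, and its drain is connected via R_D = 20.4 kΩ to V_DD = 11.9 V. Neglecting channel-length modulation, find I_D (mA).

I_D = 0.574 mA

V_GS = V_G = 1.82 V, so V_ov = 1.82 − 0.91 = 0.91 V.
Assume saturation: I_D = ½ k_n V_ov² = 0.5 × 3.86 × 0.91² = 1.6 mA, giving V_DS = V_DD − I_D R_D = 11.9 − 1.6 × 20.4 = -20.7 V.
But -20.7 V < V_ov = 0.91 V, so the device is actually in triode.
In triode I_D = k_n[V_ov V_DS − ½ V_DS²] and I_D = (V_DD − V_DS)/R_D. Equating: 39.4 V_DS² − 72.66 V_DS + 11.9 = 0, giving V_DS = 0.182 V (the root below V_ov).
I_D = (11.9 − 0.182) / 20.4 = 0.574 mA.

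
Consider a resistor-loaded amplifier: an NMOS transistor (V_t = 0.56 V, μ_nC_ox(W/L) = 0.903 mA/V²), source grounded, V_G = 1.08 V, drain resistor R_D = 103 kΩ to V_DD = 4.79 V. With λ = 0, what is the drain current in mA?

I_D = 0.0455 mA

V_GS = V_G = 1.08 V, so V_ov = 1.08 − 0.56 = 0.52 V.
Assume saturation: I_D = ½ k_n V_ov² = 0.5 × 0.903 × 0.52² = 0.122 mA, giving V_DS = V_DD − I_D R_D = 4.79 − 0.122 × 103 = -7.78 V.
But -7.78 V < V_ov = 0.52 V, so the device is actually in triode.
In triode I_D = k_n[V_ov V_DS − ½ V_DS²] and I_D = (V_DD − V_DS)/R_D. Equating: 46.5 V_DS² − 49.36 V_DS + 4.79 = 0, giving V_DS = 0.108 V (the root below V_ov).
I_D = (4.79 − 0.108) / 103 = 0.0455 mA.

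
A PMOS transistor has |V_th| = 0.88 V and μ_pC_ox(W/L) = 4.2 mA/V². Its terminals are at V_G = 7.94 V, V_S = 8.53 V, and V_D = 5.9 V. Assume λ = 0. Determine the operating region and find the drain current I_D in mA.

Cutoff; I_D = 0 mA

V_SG = V_S − V_G = 8.53 − 7.94 = 0.59 V; V_SD = V_S − V_D = 8.53 − 5.9 = 2.63 V.
V_SG = 0.59 V < |V_th| = 0.88 V, so the transistor is in cutoff.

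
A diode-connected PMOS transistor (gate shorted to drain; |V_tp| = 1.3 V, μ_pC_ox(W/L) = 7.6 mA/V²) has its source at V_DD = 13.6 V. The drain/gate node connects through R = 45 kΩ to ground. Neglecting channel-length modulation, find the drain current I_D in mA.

With gate tied to drain, V_SG = V_SD ≥ V_SG − |V_tp|, so the device is in saturation.
KCL at the drain: ½ k_p (V_SG − |V_tp|)² = (V_DD − V_SG)/R.
Let x = V_SG − 1.3. Then 171 x² + x − 12.3 = 0, giving x = 0.265 V (positive root), so V_SG = 1.57 V.
I_D = (V_DD − V_SG)/R = (13.6 − 1.57) / 45 = 0.267 mA.

I_D = 0.267 mA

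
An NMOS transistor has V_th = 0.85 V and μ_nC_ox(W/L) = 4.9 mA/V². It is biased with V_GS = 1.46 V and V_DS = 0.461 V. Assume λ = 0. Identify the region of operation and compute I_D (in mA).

V_ov = V_GS − V_th = 1.46 − 0.85 = 0.61 V.
Since V_DS = 0.461 V < V_ov = 0.61 V, the device is in the triode region.
I_D = k_n [V_ov · V_DS − ½ V_DS²] = 4.9 × [0.61 × 0.461 − 0.5 × 0.461²] = 0.857 mA.

Triode; I_D = 0.857 mA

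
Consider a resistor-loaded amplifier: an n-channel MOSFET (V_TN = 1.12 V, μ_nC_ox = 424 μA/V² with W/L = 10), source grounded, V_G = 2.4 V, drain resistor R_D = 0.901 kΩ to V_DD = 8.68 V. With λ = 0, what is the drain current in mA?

V_GS = V_G = 2.4 V, so V_ov = 2.4 − 1.12 = 1.28 V.
k_n = μ_nC_ox · (W/L) = 4.24 mA/V².
Assume saturation: I_D = ½ k_n V_ov² = 0.5 × 4.24 × 1.28² = 3.47 mA, giving V_DS = V_DD − I_D R_D = 8.68 − 3.47 × 0.901 = 5.55 V.
V_DS = 5.55 V ≥ V_ov = 1.28 V, confirming saturation.

I_D = 3.47 mA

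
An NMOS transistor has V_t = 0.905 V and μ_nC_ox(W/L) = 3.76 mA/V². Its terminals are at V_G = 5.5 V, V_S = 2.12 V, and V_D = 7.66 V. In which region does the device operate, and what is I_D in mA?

V_GS = V_G − V_S = 5.5 − 2.12 = 3.38 V; V_DS = V_D − V_S = 7.66 − 2.12 = 5.54 V.
V_ov = V_GS − V_t = 3.38 − 0.905 = 2.47 V.
Since V_DS = 5.54 V ≥ V_ov = 2.47 V, the device is in saturation.
I_D = ½ k_n V_ov² = 0.5 × 3.76 × 2.47² = 11.5 mA.

Saturation; I_D = 11.5 mA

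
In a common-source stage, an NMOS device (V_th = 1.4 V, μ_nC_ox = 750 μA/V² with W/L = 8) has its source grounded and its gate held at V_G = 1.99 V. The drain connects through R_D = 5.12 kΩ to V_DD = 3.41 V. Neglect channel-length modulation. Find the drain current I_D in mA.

I_D = 0.624 mA

V_GS = V_G = 1.99 V, so V_ov = 1.99 − 1.4 = 0.59 V.
k_n = μ_nC_ox · (W/L) = 6 mA/V².
Assume saturation: I_D = ½ k_n V_ov² = 0.5 × 6 × 0.59² = 1.04 mA, giving V_DS = V_DD − I_D R_D = 3.41 − 1.04 × 5.12 = -1.94 V.
But -1.94 V < V_ov = 0.59 V, so the device is actually in triode.
In triode I_D = k_n[V_ov V_DS − ½ V_DS²] and I_D = (V_DD − V_DS)/R_D. Equating: 15.4 V_DS² − 19.12 V_DS + 3.41 = 0, giving V_DS = 0.216 V (the root below V_ov).
I_D = (3.41 − 0.216) / 5.12 = 0.624 mA.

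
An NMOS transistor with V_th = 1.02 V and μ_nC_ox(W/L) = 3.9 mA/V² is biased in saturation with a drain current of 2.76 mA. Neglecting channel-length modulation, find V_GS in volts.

In saturation I_D = ½ k_n (V_GS − V_th)², so V_GS − V_th = √(2 I_D / k_n) = √(2 × 2.76 / 3.9) = 1.19 V.
V_GS = 1.02 + 1.19 = 2.21 V.

V_GS = 2.21 V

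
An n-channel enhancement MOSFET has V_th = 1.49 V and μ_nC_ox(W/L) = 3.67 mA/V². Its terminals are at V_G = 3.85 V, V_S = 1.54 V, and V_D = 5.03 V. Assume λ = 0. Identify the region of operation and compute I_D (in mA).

V_GS = V_G − V_S = 3.85 − 1.54 = 2.31 V; V_DS = V_D − V_S = 5.03 − 1.54 = 3.49 V.
V_ov = V_GS − V_th = 2.31 − 1.49 = 0.82 V.
Since V_DS = 3.49 V ≥ V_ov = 0.82 V, the device is in saturation.
I_D = ½ k_n V_ov² = 0.5 × 3.67 × 0.82² = 1.23 mA.

Saturation; I_D = 1.23 mA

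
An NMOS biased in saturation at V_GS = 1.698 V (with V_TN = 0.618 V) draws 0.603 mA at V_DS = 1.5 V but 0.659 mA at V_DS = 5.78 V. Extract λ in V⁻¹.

With V_GS fixed, I_D ∝ (1 + λ V_DS) in saturation, so I_D2/I_D1 = (1 + λ V_DS2)/(1 + λ V_DS1).
0.659/0.603 = 1.093 = (1 + 5.78 λ)/(1 + 1.5 λ).
Solving: λ (I_D1 V_DS2 − I_D2 V_DS1) = I_D2 − I_D1, so λ = (0.659 − 0.603) / (0.603 × 5.78 − 0.659 × 1.5) = 0.056 / 2.5 = 0.0224 V⁻¹.

λ = 0.0224 V⁻¹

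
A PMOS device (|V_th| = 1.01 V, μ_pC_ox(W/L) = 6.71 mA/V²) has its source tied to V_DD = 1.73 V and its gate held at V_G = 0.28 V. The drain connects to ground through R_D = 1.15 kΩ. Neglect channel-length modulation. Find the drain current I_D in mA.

I_D = 0.650 mA

V_SG = V_DD − V_G = 1.73 − 0.28 = 1.45 V, so V_ov = 1.45 − 1.01 = 0.44 V.
Assume saturation: I_D = ½ k_p V_ov² = 0.5 × 6.71 × 0.44² = 0.65 mA, giving V_SD = V_DD − I_D R_D = 1.73 − 0.65 × 1.15 = 0.983 V.
V_SD = 0.983 V ≥ V_ov = 0.44 V, confirming saturation.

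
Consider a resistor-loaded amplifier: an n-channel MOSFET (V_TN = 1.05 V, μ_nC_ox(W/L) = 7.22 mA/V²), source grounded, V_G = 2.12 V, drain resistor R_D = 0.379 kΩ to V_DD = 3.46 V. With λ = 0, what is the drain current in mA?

I_D = 4.13 mA

V_GS = V_G = 2.12 V, so V_ov = 2.12 − 1.05 = 1.07 V.
Assume saturation: I_D = ½ k_n V_ov² = 0.5 × 7.22 × 1.07² = 4.13 mA, giving V_DS = V_DD − I_D R_D = 3.46 − 4.13 × 0.379 = 1.89 V.
V_DS = 1.89 V ≥ V_ov = 1.07 V, confirming saturation.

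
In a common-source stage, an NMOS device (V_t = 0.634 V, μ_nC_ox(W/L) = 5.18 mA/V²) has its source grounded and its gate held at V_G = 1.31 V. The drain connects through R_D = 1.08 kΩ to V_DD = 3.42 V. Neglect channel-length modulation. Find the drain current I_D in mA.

V_GS = V_G = 1.31 V, so V_ov = 1.31 − 0.634 = 0.676 V.
Assume saturation: I_D = ½ k_n V_ov² = 0.5 × 5.18 × 0.676² = 1.18 mA, giving V_DS = V_DD − I_D R_D = 3.42 − 1.18 × 1.08 = 2.14 V.
V_DS = 2.14 V ≥ V_ov = 0.676 V, confirming saturation.

I_D = 1.18 mA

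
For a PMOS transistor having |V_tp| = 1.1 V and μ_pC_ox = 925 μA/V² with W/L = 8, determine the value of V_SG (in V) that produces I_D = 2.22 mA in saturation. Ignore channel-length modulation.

k_p = μ_pC_ox · (W/L) = 7.4 mA/V².
In saturation I_D = ½ k_p (V_SG − |V_tp|)², so V_SG − |V_tp| = √(2 I_D / k_p) = √(2 × 2.22 / 7.4) = 0.775 V.
V_SG = 1.1 + 0.775 = 1.87 V.

V_SG = 1.87 V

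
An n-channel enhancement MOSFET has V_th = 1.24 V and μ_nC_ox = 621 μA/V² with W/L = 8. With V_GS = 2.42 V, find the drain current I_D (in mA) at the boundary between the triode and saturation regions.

I_D = 3.46 mA

At the boundary V_DS = V_ov = V_GS − V_th = 2.42 − 1.24 = 1.18 V.
k_n = μ_nC_ox · (W/L) = 4.968 mA/V².
I_D = ½ k_n V_ov² = 0.5 × 4.968 × 1.18² = 3.46 mA.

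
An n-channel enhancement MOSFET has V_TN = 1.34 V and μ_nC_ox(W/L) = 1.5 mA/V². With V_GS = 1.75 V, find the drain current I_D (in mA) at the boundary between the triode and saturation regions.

I_D = 0.126 mA

At the boundary V_DS = V_ov = V_GS − V_TN = 1.75 − 1.34 = 0.41 V.
I_D = ½ k_n V_ov² = 0.5 × 1.5 × 0.41² = 0.126 mA.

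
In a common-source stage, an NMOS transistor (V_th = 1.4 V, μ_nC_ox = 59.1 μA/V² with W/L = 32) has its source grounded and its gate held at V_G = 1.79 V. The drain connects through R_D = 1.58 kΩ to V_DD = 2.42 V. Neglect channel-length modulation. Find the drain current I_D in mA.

V_GS = V_G = 1.79 V, so V_ov = 1.79 − 1.4 = 0.39 V.
k_n = μ_nC_ox · (W/L) = 1.891 mA/V².
Assume saturation: I_D = ½ k_n V_ov² = 0.5 × 1.891 × 0.39² = 0.144 mA, giving V_DS = V_DD − I_D R_D = 2.42 − 0.144 × 1.58 = 2.19 V.
V_DS = 2.19 V ≥ V_ov = 0.39 V, confirming saturation.

I_D = 0.144 mA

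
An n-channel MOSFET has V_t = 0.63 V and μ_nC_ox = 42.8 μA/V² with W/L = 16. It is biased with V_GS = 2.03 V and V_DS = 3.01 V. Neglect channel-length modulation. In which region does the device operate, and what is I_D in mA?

k_n = μ_nC_ox · (W/L) = 0.6848 mA/V².
V_ov = V_GS − V_t = 2.03 − 0.63 = 1.4 V.
Since V_DS = 3.01 V ≥ V_ov = 1.4 V, the device is in saturation.
I_D = ½ k_n V_ov² = 0.5 × 0.6848 × 1.4² = 0.671 mA.

Saturation; I_D = 0.671 mA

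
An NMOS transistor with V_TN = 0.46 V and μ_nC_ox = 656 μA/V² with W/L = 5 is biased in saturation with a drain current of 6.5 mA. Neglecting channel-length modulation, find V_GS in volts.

V_GS = 2.45 V

k_n = μ_nC_ox · (W/L) = 3.28 mA/V².
In saturation I_D = ½ k_n (V_GS − V_TN)², so V_GS − V_TN = √(2 I_D / k_n) = √(2 × 6.5 / 3.28) = 1.99 V.
V_GS = 0.46 + 1.99 = 2.45 V.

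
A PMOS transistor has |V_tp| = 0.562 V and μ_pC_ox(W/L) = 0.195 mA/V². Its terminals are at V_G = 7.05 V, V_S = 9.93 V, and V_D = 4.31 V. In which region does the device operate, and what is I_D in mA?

V_SG = V_S − V_G = 9.93 − 7.05 = 2.88 V; V_SD = V_S − V_D = 9.93 − 4.31 = 5.62 V.
V_ov = V_SG − |V_tp| = 2.88 − 0.562 = 2.32 V.
Since V_SD = 5.62 V ≥ V_ov = 2.32 V, the device is in saturation.
I_D = ½ k_p V_ov² = 0.5 × 0.195 × 2.32² = 0.524 mA.

Saturation; I_D = 0.524 mA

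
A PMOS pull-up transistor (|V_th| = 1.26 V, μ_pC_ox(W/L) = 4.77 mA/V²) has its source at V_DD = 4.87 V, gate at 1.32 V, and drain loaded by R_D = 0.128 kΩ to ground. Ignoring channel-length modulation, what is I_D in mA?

I_D = 12.5 mA

V_SG = V_DD − V_G = 4.87 − 1.32 = 3.55 V, so V_ov = 3.55 − 1.26 = 2.29 V.
Assume saturation: I_D = ½ k_p V_ov² = 0.5 × 4.77 × 2.29² = 12.5 mA, giving V_SD = V_DD − I_D R_D = 4.87 − 12.5 × 0.128 = 3.27 V.
V_SD = 3.27 V ≥ V_ov = 2.29 V, confirming saturation.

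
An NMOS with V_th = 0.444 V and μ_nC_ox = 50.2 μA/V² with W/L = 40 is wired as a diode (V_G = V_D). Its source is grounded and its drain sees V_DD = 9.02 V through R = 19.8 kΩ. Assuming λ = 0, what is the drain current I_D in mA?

I_D = 0.401 mA

With gate tied to drain, V_GS = V_DS ≥ V_GS − V_th, so the device is in saturation.
k_n = μ_nC_ox · (W/L) = 2.008 mA/V².
KCL at the drain: ½ k_n (V_GS − V_th)² = (V_DD − V_GS)/R.
Let x = V_GS − 0.444. Then 19.9 x² + x − 8.576 = 0, giving x = 0.632 V (positive root), so V_GS = 1.08 V.
I_D = (V_DD − V_GS)/R = (9.02 − 1.08) / 19.8 = 0.401 mA.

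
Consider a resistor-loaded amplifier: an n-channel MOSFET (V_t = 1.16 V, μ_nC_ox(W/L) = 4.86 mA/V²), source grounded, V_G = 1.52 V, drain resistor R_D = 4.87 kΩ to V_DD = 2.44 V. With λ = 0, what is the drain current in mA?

I_D = 0.315 mA

V_GS = V_G = 1.52 V, so V_ov = 1.52 − 1.16 = 0.36 V.
Assume saturation: I_D = ½ k_n V_ov² = 0.5 × 4.86 × 0.36² = 0.315 mA, giving V_DS = V_DD − I_D R_D = 2.44 − 0.315 × 4.87 = 0.906 V.
V_DS = 0.906 V ≥ V_ov = 0.36 V, confirming saturation.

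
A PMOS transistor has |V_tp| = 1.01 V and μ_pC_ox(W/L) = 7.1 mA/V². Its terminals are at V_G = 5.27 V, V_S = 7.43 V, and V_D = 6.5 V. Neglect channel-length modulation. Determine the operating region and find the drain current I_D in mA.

V_SG = V_S − V_G = 7.43 − 5.27 = 2.16 V; V_SD = V_S − V_D = 7.43 − 6.5 = 0.93 V.
V_ov = V_SG − |V_tp| = 2.16 − 1.01 = 1.15 V.
Since V_SD = 0.93 V < V_ov = 1.15 V, the device is in the triode region.
I_D = k_p [V_ov · V_SD − ½ V_SD²] = 7.1 × [1.15 × 0.93 − 0.5 × 0.93²] = 4.52 mA.

Triode; I_D = 4.52 mA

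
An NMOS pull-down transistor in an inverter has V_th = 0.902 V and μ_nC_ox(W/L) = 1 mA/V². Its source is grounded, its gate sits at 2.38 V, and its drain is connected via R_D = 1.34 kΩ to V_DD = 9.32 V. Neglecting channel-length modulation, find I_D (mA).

I_D = 1.09 mA

V_GS = V_G = 2.38 V, so V_ov = 2.38 − 0.902 = 1.48 V.
Assume saturation: I_D = ½ k_n V_ov² = 0.5 × 1 × 1.48² = 1.09 mA, giving V_DS = V_DD − I_D R_D = 9.32 − 1.09 × 1.34 = 7.86 V.
V_DS = 7.86 V ≥ V_ov = 1.48 V, confirming saturation.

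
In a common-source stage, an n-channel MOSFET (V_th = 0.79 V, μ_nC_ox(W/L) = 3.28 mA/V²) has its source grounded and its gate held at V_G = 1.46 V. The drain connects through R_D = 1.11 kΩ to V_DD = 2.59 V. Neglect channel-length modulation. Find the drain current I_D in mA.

V_GS = V_G = 1.46 V, so V_ov = 1.46 − 0.79 = 0.67 V.
Assume saturation: I_D = ½ k_n V_ov² = 0.5 × 3.28 × 0.67² = 0.736 mA, giving V_DS = V_DD − I_D R_D = 2.59 − 0.736 × 1.11 = 1.77 V.
V_DS = 1.77 V ≥ V_ov = 0.67 V, confirming saturation.

I_D = 0.736 mA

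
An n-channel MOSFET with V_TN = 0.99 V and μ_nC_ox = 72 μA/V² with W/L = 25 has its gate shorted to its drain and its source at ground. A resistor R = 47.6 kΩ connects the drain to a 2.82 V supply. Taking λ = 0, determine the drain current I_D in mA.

I_D = 0.0343 mA

With gate tied to drain, V_GS = V_DS ≥ V_GS − V_TN, so the device is in saturation.
k_n = μ_nC_ox · (W/L) = 1.8 mA/V².
KCL at the drain: ½ k_n (V_GS − V_TN)² = (V_DD − V_GS)/R.
Let x = V_GS − 0.99. Then 42.8 x² + x − 1.83 = 0, giving x = 0.195 V (positive root), so V_GS = 1.19 V.
I_D = (V_DD − V_GS)/R = (2.82 − 1.19) / 47.6 = 0.0343 mA.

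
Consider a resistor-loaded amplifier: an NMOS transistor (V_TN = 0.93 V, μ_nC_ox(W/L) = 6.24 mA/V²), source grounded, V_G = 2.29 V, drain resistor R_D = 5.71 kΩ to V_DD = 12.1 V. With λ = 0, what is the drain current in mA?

V_GS = V_G = 2.29 V, so V_ov = 2.29 − 0.93 = 1.36 V.
Assume saturation: I_D = ½ k_n V_ov² = 0.5 × 6.24 × 1.36² = 5.77 mA, giving V_DS = V_DD − I_D R_D = 12.1 − 5.77 × 5.71 = -20.9 V.
But -20.9 V < V_ov = 1.36 V, so the device is actually in triode.
In triode I_D = k_n[V_ov V_DS − ½ V_DS²] and I_D = (V_DD − V_DS)/R_D. Equating: 17.8 V_DS² − 49.46 V_DS + 12.1 = 0, giving V_DS = 0.271 V (the root below V_ov).
I_D = (12.1 − 0.271) / 5.71 = 2.07 mA.

I_D = 2.07 mA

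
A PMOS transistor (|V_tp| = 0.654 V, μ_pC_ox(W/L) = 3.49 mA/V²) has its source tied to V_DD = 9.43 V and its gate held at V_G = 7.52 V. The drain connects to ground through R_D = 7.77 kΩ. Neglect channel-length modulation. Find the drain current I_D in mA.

V_SG = V_DD − V_G = 9.43 − 7.52 = 1.91 V, so V_ov = 1.91 − 0.654 = 1.26 V.
Assume saturation: I_D = ½ k_p V_ov² = 0.5 × 3.49 × 1.26² = 2.75 mA, giving V_SD = V_DD − I_D R_D = 9.43 − 2.75 × 7.77 = -12 V.
But -12 V < V_ov = 1.26 V, so the device is actually in triode.
In triode I_D = k_p[V_ov V_SD − ½ V_SD²] and I_D = (V_DD − V_SD)/R_D. Equating: 13.6 V_SD² − 35.06 V_SD + 9.43 = 0, giving V_SD = 0.305 V (the root below V_ov).
I_D = (9.43 − 0.305) / 7.77 = 1.17 mA.

I_D = 1.17 mA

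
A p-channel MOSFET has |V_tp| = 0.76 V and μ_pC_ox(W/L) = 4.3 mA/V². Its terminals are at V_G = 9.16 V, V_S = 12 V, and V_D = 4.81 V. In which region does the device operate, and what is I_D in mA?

V_SG = V_S − V_G = 12 − 9.16 = 2.84 V; V_SD = V_S − V_D = 12 − 4.81 = 7.19 V.
V_ov = V_SG − |V_tp| = 2.84 − 0.76 = 2.08 V.
Since V_SD = 7.19 V ≥ V_ov = 2.08 V, the device is in saturation.
I_D = ½ k_p V_ov² = 0.5 × 4.3 × 2.08² = 9.3 mA.

Saturation; I_D = 9.30 mA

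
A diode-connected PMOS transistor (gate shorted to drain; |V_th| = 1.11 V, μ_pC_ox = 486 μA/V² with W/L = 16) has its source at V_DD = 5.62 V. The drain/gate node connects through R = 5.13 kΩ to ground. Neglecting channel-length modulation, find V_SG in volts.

V_SG = 1.56 V

With gate tied to drain, V_SG = V_SD ≥ V_SG − |V_th|, so the device is in saturation.
k_p = μ_pC_ox · (W/L) = 7.776 mA/V².
KCL at the drain: ½ k_p (V_SG − |V_th|)² = (V_DD − V_SG)/R.
Let x = V_SG − 1.11. Then 19.9 x² + x − 4.51 = 0, giving x = 0.451 V (positive root), so V_SG = 1.56 V.
I_D = (V_DD − V_SG)/R = (5.62 − 1.56) / 5.13 = 0.791 mA.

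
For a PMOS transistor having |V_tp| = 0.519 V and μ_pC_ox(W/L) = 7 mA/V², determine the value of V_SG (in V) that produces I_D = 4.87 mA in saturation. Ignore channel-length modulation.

In saturation I_D = ½ k_p (V_SG − |V_tp|)², so V_SG − |V_tp| = √(2 I_D / k_p) = √(2 × 4.87 / 7) = 1.18 V.
V_SG = 0.519 + 1.18 = 1.7 V.

V_SG = 1.70 V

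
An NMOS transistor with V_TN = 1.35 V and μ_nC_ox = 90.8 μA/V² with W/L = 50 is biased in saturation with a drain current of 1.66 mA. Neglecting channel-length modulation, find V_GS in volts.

k_n = μ_nC_ox · (W/L) = 4.54 mA/V².
In saturation I_D = ½ k_n (V_GS − V_TN)², so V_GS − V_TN = √(2 I_D / k_n) = √(2 × 1.66 / 4.54) = 0.855 V.
V_GS = 1.35 + 0.855 = 2.21 V.

V_GS = 2.21 V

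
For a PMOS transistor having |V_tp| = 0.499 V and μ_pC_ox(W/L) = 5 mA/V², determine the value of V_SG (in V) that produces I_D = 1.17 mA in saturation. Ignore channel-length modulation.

In saturation I_D = ½ k_p (V_SG − |V_tp|)², so V_SG − |V_tp| = √(2 I_D / k_p) = √(2 × 1.17 / 5) = 0.684 V.
V_SG = 0.499 + 0.684 = 1.18 V.

V_SG = 1.18 V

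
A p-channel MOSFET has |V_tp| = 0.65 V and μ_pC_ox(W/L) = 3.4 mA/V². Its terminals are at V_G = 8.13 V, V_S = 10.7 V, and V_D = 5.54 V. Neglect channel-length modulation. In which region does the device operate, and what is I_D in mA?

Saturation; I_D = 6.27 mA

V_SG = V_S − V_G = 10.7 − 8.13 = 2.57 V; V_SD = V_S − V_D = 10.7 − 5.54 = 5.16 V.
V_ov = V_SG − |V_tp| = 2.57 − 0.65 = 1.92 V.
Since V_SD = 5.16 V ≥ V_ov = 1.92 V, the device is in saturation.
I_D = ½ k_p V_ov² = 0.5 × 3.4 × 1.92² = 6.27 mA.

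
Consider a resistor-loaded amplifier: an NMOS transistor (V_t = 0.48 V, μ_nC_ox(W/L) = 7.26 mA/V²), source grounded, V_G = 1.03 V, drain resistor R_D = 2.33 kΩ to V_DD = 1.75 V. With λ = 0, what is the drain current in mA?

I_D = 0.664 mA

V_GS = V_G = 1.03 V, so V_ov = 1.03 − 0.48 = 0.55 V.
Assume saturation: I_D = ½ k_n V_ov² = 0.5 × 7.26 × 0.55² = 1.1 mA, giving V_DS = V_DD − I_D R_D = 1.75 − 1.1 × 2.33 = -0.809 V.
But -0.809 V < V_ov = 0.55 V, so the device is actually in triode.
In triode I_D = k_n[V_ov V_DS − ½ V_DS²] and I_D = (V_DD − V_DS)/R_D. Equating: 8.46 V_DS² − 10.3 V_DS + 1.75 = 0, giving V_DS = 0.204 V (the root below V_ov).
I_D = (1.75 − 0.204) / 2.33 = 0.664 mA.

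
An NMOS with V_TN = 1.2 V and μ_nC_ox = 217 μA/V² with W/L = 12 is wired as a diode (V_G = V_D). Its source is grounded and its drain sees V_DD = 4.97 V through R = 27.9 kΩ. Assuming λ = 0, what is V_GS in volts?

V_GS = 1.51 V

With gate tied to drain, V_GS = V_DS ≥ V_GS − V_TN, so the device is in saturation.
k_n = μ_nC_ox · (W/L) = 2.604 mA/V².
KCL at the drain: ½ k_n (V_GS − V_TN)² = (V_DD − V_GS)/R.
Let x = V_GS − 1.2. Then 36.3 x² + x − 3.77 = 0, giving x = 0.309 V (positive root), so V_GS = 1.51 V.
I_D = (V_DD − V_GS)/R = (4.97 − 1.51) / 27.9 = 0.124 mA.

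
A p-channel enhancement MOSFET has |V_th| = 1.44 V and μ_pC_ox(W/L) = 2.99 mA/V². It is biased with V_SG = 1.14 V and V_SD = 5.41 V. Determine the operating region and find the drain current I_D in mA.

V_SG = 1.14 V < |V_th| = 1.44 V, so the transistor is in cutoff.

Cutoff; I_D = 0 mA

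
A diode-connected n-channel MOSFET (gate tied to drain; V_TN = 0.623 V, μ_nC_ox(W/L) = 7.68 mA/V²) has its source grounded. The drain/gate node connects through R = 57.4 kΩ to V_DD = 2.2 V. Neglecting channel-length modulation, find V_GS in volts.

With gate tied to drain, V_GS = V_DS ≥ V_GS − V_TN, so the device is in saturation.
KCL at the drain: ½ k_n (V_GS − V_TN)² = (V_DD − V_GS)/R.
Let x = V_GS − 0.623. Then 220 x² + x − 1.577 = 0, giving x = 0.0823 V (positive root), so V_GS = 0.705 V.
I_D = (V_DD − V_GS)/R = (2.2 − 0.705) / 57.4 = 0.026 mA.

V_GS = 0.705 V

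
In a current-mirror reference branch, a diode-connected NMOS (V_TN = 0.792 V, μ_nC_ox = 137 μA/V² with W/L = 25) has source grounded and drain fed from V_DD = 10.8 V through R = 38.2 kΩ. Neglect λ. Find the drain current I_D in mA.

With gate tied to drain, V_GS = V_DS ≥ V_GS − V_TN, so the device is in saturation.
k_n = μ_nC_ox · (W/L) = 3.425 mA/V².
KCL at the drain: ½ k_n (V_GS − V_TN)² = (V_DD − V_GS)/R.
Let x = V_GS − 0.792. Then 65.4 x² + x − 10.01 = 0, giving x = 0.384 V (positive root), so V_GS = 1.18 V.
I_D = (V_DD − V_GS)/R = (10.8 − 1.18) / 38.2 = 0.252 mA.

I_D = 0.252 mA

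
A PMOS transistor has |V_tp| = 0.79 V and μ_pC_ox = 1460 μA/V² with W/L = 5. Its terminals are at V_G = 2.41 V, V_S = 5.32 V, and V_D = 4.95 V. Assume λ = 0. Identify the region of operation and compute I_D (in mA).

V_SG = V_S − V_G = 5.32 − 2.41 = 2.91 V; V_SD = V_S − V_D = 5.32 − 4.95 = 0.37 V.
k_p = μ_pC_ox · (W/L) = 7.3 mA/V².
V_ov = V_SG − |V_tp| = 2.91 − 0.79 = 2.12 V.
Since V_SD = 0.37 V < V_ov = 2.12 V, the device is in the triode region.
I_D = k_p [V_ov · V_SD − ½ V_SD²] = 7.3 × [2.12 × 0.37 − 0.5 × 0.37²] = 5.23 mA.

Triode; I_D = 5.23 mA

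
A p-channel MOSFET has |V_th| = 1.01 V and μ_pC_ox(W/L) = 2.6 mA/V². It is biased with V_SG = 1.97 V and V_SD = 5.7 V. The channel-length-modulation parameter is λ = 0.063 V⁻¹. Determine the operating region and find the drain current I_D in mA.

V_ov = V_SG − |V_th| = 1.97 − 1.01 = 0.96 V.
Since V_SD = 5.7 V ≥ V_ov = 0.96 V, the device is in saturation.
I_D = ½ k_p V_ov² (1 + λ V_SD) = 0.5 × 2.6 × 0.96² × (1 + 0.063 × 5.7) = 1.63 mA.

Saturation; I_D = 1.63 mA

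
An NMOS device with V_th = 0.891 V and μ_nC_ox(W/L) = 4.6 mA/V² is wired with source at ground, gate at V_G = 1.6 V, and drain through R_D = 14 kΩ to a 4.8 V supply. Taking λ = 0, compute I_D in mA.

I_D = 0.335 mA

V_GS = V_G = 1.6 V, so V_ov = 1.6 − 0.891 = 0.709 V.
Assume saturation: I_D = ½ k_n V_ov² = 0.5 × 4.6 × 0.709² = 1.16 mA, giving V_DS = V_DD − I_D R_D = 4.8 − 1.16 × 14 = -11.4 V.
But -11.4 V < V_ov = 0.709 V, so the device is actually in triode.
In triode I_D = k_n[V_ov V_DS − ½ V_DS²] and I_D = (V_DD − V_DS)/R_D. Equating: 32.2 V_DS² − 46.66 V_DS + 4.8 = 0, giving V_DS = 0.111 V (the root below V_ov).
I_D = (4.8 − 0.111) / 14 = 0.335 mA.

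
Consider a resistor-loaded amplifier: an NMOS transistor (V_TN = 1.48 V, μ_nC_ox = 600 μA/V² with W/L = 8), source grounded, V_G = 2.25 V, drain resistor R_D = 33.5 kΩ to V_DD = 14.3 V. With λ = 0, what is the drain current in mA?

V_GS = V_G = 2.25 V, so V_ov = 2.25 − 1.48 = 0.77 V.
k_n = μ_nC_ox · (W/L) = 4.8 mA/V².
Assume saturation: I_D = ½ k_n V_ov² = 0.5 × 4.8 × 0.77² = 1.42 mA, giving V_DS = V_DD − I_D R_D = 14.3 − 1.42 × 33.5 = -33.4 V.
But -33.4 V < V_ov = 0.77 V, so the device is actually in triode.
In triode I_D = k_n[V_ov V_DS − ½ V_DS²] and I_D = (V_DD − V_DS)/R_D. Equating: 80.4 V_DS² − 124.8 V_DS + 14.3 = 0, giving V_DS = 0.125 V (the root below V_ov).
I_D = (14.3 − 0.125) / 33.5 = 0.423 mA.

I_D = 0.423 mA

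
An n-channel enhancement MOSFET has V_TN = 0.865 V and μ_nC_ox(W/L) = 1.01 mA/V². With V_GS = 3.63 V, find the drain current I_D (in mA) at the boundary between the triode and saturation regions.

I_D = 3.86 mA

At the boundary V_DS = V_ov = V_GS − V_TN = 3.63 − 0.865 = 2.76 V.
I_D = ½ k_n V_ov² = 0.5 × 1.01 × 2.76² = 3.86 mA.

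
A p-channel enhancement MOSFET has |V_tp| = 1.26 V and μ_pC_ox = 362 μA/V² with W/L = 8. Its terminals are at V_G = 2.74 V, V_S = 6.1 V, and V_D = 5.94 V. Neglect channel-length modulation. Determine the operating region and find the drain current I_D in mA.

Triode; I_D = 0.936 mA

V_SG = V_S − V_G = 6.1 − 2.74 = 3.36 V; V_SD = V_S − V_D = 6.1 − 5.94 = 0.16 V.
k_p = μ_pC_ox · (W/L) = 2.896 mA/V².
V_ov = V_SG − |V_tp| = 3.36 − 1.26 = 2.1 V.
Since V_SD = 0.16 V < V_ov = 2.1 V, the device is in the triode region.
I_D = k_p [V_ov · V_SD − ½ V_SD²] = 2.896 × [2.1 × 0.16 − 0.5 × 0.16²] = 0.936 mA.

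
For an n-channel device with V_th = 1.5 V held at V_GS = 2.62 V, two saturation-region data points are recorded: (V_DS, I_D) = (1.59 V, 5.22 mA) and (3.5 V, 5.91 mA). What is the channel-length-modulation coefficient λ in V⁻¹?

With V_GS fixed, I_D ∝ (1 + λ V_DS) in saturation, so I_D2/I_D1 = (1 + λ V_DS2)/(1 + λ V_DS1).
5.91/5.22 = 1.132 = (1 + 3.5 λ)/(1 + 1.59 λ).
Solving: λ (I_D1 V_DS2 − I_D2 V_DS1) = I_D2 − I_D1, so λ = (5.91 − 5.22) / (5.22 × 3.5 − 5.91 × 1.59) = 0.69 / 8.87 = 0.0778 V⁻¹.

λ = 0.0778 V⁻¹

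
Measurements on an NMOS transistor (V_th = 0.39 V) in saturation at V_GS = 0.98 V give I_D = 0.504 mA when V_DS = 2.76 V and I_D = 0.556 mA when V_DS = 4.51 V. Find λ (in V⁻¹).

λ = 0.0704 V⁻¹

With V_GS fixed, I_D ∝ (1 + λ V_DS) in saturation, so I_D2/I_D1 = (1 + λ V_DS2)/(1 + λ V_DS1).
0.556/0.504 = 1.103 = (1 + 4.51 λ)/(1 + 2.76 λ).
Solving: λ (I_D1 V_DS2 − I_D2 V_DS1) = I_D2 − I_D1, so λ = (0.556 − 0.504) / (0.504 × 4.51 − 0.556 × 2.76) = 0.052 / 0.738 = 0.0704 V⁻¹.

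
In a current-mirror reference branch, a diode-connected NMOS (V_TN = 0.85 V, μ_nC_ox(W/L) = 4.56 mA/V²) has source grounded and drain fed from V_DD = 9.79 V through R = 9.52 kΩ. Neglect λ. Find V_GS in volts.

With gate tied to drain, V_GS = V_DS ≥ V_GS − V_TN, so the device is in saturation.
KCL at the drain: ½ k_n (V_GS − V_TN)² = (V_DD − V_GS)/R.
Let x = V_GS − 0.85. Then 21.7 x² + x − 8.94 = 0, giving x = 0.619 V (positive root), so V_GS = 1.47 V.
I_D = (V_DD − V_GS)/R = (9.79 − 1.47) / 9.52 = 0.874 mA.

V_GS = 1.47 V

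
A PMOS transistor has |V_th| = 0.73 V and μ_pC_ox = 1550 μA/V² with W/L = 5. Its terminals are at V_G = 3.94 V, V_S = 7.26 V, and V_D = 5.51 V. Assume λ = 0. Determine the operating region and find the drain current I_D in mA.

Triode; I_D = 23.3 mA

V_SG = V_S − V_G = 7.26 − 3.94 = 3.32 V; V_SD = V_S − V_D = 7.26 − 5.51 = 1.75 V.
k_p = μ_pC_ox · (W/L) = 7.75 mA/V².
V_ov = V_SG − |V_th| = 3.32 − 0.73 = 2.59 V.
Since V_SD = 1.75 V < V_ov = 2.59 V, the device is in the triode region.
I_D = k_p [V_ov · V_SD − ½ V_SD²] = 7.75 × [2.59 × 1.75 − 0.5 × 1.75²] = 23.3 mA.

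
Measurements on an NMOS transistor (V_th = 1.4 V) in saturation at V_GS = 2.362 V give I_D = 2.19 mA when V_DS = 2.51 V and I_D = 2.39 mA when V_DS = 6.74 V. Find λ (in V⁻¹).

With V_GS fixed, I_D ∝ (1 + λ V_DS) in saturation, so I_D2/I_D1 = (1 + λ V_DS2)/(1 + λ V_DS1).
2.39/2.19 = 1.091 = (1 + 6.74 λ)/(1 + 2.51 λ).
Solving: λ (I_D1 V_DS2 − I_D2 V_DS1) = I_D2 − I_D1, so λ = (2.39 − 2.19) / (2.19 × 6.74 − 2.39 × 2.51) = 0.2 / 8.76 = 0.0228 V⁻¹.

λ = 0.0228 V⁻¹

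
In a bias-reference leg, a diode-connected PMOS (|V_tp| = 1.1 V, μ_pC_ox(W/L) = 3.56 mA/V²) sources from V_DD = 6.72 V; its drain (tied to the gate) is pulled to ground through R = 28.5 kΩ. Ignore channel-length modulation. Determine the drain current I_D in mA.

With gate tied to drain, V_SG = V_SD ≥ V_SG − |V_tp|, so the device is in saturation.
KCL at the drain: ½ k_p (V_SG − |V_tp|)² = (V_DD − V_SG)/R.
Let x = V_SG − 1.1. Then 50.7 x² + x − 5.62 = 0, giving x = 0.323 V (positive root), so V_SG = 1.42 V.
I_D = (V_DD − V_SG)/R = (6.72 − 1.42) / 28.5 = 0.186 mA.

I_D = 0.186 mA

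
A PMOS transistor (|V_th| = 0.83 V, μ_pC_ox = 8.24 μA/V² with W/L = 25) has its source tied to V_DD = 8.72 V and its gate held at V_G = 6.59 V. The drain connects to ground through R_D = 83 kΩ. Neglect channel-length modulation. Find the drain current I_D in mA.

I_D = 0.0996 mA

V_SG = V_DD − V_G = 8.72 − 6.59 = 2.13 V, so V_ov = 2.13 − 0.83 = 1.3 V.
k_p = μ_pC_ox · (W/L) = 0.206 mA/V².
Assume saturation: I_D = ½ k_p V_ov² = 0.5 × 0.206 × 1.3² = 0.174 mA, giving V_SD = V_DD − I_D R_D = 8.72 − 0.174 × 83 = -5.73 V.
But -5.73 V < V_ov = 1.3 V, so the device is actually in triode.
In triode I_D = k_p[V_ov V_SD − ½ V_SD²] and I_D = (V_DD − V_SD)/R_D. Equating: 8.55 V_SD² − 23.23 V_SD + 8.72 = 0, giving V_SD = 0.45 V (the root below V_ov).
I_D = (8.72 − 0.45) / 83 = 0.0996 mA.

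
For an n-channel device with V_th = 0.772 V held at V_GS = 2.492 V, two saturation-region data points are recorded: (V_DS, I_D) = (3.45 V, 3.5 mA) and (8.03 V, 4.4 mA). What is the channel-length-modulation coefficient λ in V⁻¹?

With V_GS fixed, I_D ∝ (1 + λ V_DS) in saturation, so I_D2/I_D1 = (1 + λ V_DS2)/(1 + λ V_DS1).
4.4/3.5 = 1.257 = (1 + 8.03 λ)/(1 + 3.45 λ).
Solving: λ (I_D1 V_DS2 − I_D2 V_DS1) = I_D2 − I_D1, so λ = (4.4 − 3.5) / (3.5 × 8.03 − 4.4 × 3.45) = 0.9 / 12.9 = 0.0696 V⁻¹.

λ = 0.0696 V⁻¹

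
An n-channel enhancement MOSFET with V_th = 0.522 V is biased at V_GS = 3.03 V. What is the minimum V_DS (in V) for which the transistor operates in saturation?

V_DS,sat = 2.51 V

The boundary between triode and saturation is V_DS = V_GS − V_th = V_ov.
V_ov = 3.03 − 0.522 = 2.51 V.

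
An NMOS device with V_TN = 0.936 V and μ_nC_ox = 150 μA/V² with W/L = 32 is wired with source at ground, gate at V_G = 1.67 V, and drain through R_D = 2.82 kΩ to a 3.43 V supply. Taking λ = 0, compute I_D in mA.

V_GS = V_G = 1.67 V, so V_ov = 1.67 − 0.936 = 0.734 V.
k_n = μ_nC_ox · (W/L) = 4.8 mA/V².
Assume saturation: I_D = ½ k_n V_ov² = 0.5 × 4.8 × 0.734² = 1.29 mA, giving V_DS = V_DD − I_D R_D = 3.43 − 1.29 × 2.82 = -0.216 V.
But -0.216 V < V_ov = 0.734 V, so the device is actually in triode.
In triode I_D = k_n[V_ov V_DS − ½ V_DS²] and I_D = (V_DD − V_DS)/R_D. Equating: 6.77 V_DS² − 10.94 V_DS + 3.43 = 0, giving V_DS = 0.426 V (the root below V_ov).
I_D = (3.43 − 0.426) / 2.82 = 1.07 mA.

I_D = 1.07 mA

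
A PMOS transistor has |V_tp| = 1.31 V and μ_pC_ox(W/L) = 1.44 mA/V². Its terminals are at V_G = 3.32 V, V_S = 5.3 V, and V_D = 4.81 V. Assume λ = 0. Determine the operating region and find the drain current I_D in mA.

V_SG = V_S − V_G = 5.3 − 3.32 = 1.98 V; V_SD = V_S − V_D = 5.3 − 4.81 = 0.49 V.
V_ov = V_SG − |V_tp| = 1.98 − 1.31 = 0.67 V.
Since V_SD = 0.49 V < V_ov = 0.67 V, the device is in the triode region.
I_D = k_p [V_ov · V_SD − ½ V_SD²] = 1.44 × [0.67 × 0.49 − 0.5 × 0.49²] = 0.3 mA.

Triode; I_D = 0.300 mA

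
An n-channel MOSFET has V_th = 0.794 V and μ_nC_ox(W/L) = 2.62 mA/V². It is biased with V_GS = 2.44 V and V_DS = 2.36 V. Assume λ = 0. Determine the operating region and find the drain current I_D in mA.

V_ov = V_GS − V_th = 2.44 − 0.794 = 1.65 V.
Since V_DS = 2.36 V ≥ V_ov = 1.65 V, the device is in saturation.
I_D = ½ k_n V_ov² = 0.5 × 2.62 × 1.65² = 3.55 mA.

Saturation; I_D = 3.55 mA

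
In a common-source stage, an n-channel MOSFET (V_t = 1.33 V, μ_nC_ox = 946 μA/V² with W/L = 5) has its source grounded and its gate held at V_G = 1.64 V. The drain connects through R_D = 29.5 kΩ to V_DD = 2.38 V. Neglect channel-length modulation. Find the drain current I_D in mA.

V_GS = V_G = 1.64 V, so V_ov = 1.64 − 1.33 = 0.31 V.
k_n = μ_nC_ox · (W/L) = 4.73 mA/V².
Assume saturation: I_D = ½ k_n V_ov² = 0.5 × 4.73 × 0.31² = 0.227 mA, giving V_DS = V_DD − I_D R_D = 2.38 − 0.227 × 29.5 = -4.32 V.
But -4.32 V < V_ov = 0.31 V, so the device is actually in triode.
In triode I_D = k_n[V_ov V_DS − ½ V_DS²] and I_D = (V_DD − V_DS)/R_D. Equating: 69.8 V_DS² − 44.26 V_DS + 2.38 = 0, giving V_DS = 0.0593 V (the root below V_ov).
I_D = (2.38 − 0.0593) / 29.5 = 0.0787 mA.

I_D = 0.0787 mA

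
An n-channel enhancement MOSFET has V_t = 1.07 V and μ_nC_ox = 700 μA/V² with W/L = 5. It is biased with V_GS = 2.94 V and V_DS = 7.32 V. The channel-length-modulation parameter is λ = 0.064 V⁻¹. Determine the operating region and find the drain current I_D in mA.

k_n = μ_nC_ox · (W/L) = 3.5 mA/V².
V_ov = V_GS − V_t = 2.94 − 1.07 = 1.87 V.
Since V_DS = 7.32 V ≥ V_ov = 1.87 V, the device is in saturation.
I_D = ½ k_n V_ov² (1 + λ V_DS) = 0.5 × 3.5 × 1.87² × (1 + 0.064 × 7.32) = 8.99 mA.

Saturation; I_D = 8.99 mA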